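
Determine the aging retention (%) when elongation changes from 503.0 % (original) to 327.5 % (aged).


Retention = aged / original * 100
= 327.5 / 503.0 * 100
= 65.1%

65.1%


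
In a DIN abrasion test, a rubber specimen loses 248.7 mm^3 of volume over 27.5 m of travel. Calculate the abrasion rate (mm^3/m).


Rate = volume_loss / distance
= 248.7 / 27.5
= 9.044 mm^3/m

9.044 mm^3/m


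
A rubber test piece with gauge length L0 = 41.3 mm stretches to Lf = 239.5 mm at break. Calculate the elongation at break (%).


Elongation = (Lf - L0) / L0 * 100
= (239.5 - 41.3) / 41.3 * 100
= 198.2 / 41.3 * 100
= 479.9%

479.9%


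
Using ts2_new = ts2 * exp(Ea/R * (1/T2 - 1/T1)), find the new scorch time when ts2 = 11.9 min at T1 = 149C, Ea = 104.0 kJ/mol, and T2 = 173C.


Convert temperatures: T1 = 149 + 273.15 = 422.15 K, T2 = 173 + 273.15 = 446.15 K
ts2_new = 11.9 * exp(104000 / 8.314 * (1/446.15 - 1/422.15))
1/T2 - 1/T1 = -1.2743e-04
ts2_new = 2.42 min

2.42 min


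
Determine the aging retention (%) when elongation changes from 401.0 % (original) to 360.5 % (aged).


Retention = aged / original * 100
= 360.5 / 401.0 * 100
= 89.9%

89.9%


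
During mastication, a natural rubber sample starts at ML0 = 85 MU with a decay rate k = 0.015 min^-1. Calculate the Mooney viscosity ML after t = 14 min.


ML = ML0 * exp(-k * t)
ML = 85 * exp(-0.015 * 14)
ML = 85 * 0.8106
ML = 68.9 MU

68.9 MU


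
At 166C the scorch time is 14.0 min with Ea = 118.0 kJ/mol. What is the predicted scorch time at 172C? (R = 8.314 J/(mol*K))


Convert temperatures: T1 = 166 + 273.15 = 439.15 K, T2 = 172 + 273.15 = 445.15 K
ts2_new = 14.0 * exp(118000 / 8.314 * (1/445.15 - 1/439.15))
1/T2 - 1/T1 = -3.0692e-05
ts2_new = 9.06 min

9.06 min


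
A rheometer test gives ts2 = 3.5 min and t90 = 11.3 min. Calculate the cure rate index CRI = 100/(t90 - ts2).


CRI = 100 / (t90 - ts2)
= 100 / (11.3 - 3.5)
= 100 / 7.8
= 12.82 min^-1

12.82 min^-1


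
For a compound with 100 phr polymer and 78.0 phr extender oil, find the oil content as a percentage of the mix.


Oil % = oil / (100 + oil) * 100
= 78.0 / (100 + 78.0) * 100
= 78.0 / 178.0 * 100
= 43.82%

43.82%


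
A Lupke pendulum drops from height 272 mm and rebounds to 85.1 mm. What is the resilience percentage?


Resilience = h_rebound / h_drop * 100
= 85.1 / 272 * 100
= 31.3%

31.3%


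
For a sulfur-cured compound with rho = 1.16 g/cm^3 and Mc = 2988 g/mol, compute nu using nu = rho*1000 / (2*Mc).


nu = rho * 1000 / (2 * Mc)
nu = 1.16 * 1000 / (2 * 2988)
nu = 1160.0 / 5976
nu = 0.1941 mol/L

0.1941 mol/L


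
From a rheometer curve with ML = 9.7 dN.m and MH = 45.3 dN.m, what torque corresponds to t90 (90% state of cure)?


M90 = ML + 0.9 * (MH - ML)
M90 = 9.7 + 0.9 * (45.3 - 9.7)
M90 = 9.7 + 0.9 * 35.6
M90 = 41.74 dN.m

41.74 dN.m


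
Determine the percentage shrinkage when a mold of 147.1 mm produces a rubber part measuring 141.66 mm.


Shrinkage = (mold - part) / mold * 100
= (147.1 - 141.66) / 147.1 * 100
= 5.44 / 147.1 * 100
= 3.7%

3.7%


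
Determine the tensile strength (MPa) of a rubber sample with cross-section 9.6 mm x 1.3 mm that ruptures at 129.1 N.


Area = width * thickness = 9.6 * 1.3 = 12.48 mm^2
TS = force / area = 129.1 / 12.48 = 10.34 MPa

10.34 MPa


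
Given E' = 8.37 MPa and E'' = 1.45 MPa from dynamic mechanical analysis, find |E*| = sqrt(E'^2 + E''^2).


|E*| = sqrt(E'^2 + E''^2)
= sqrt(8.37^2 + 1.45^2)
= sqrt(70.0569 + 2.1025)
= 8.495 MPa

8.495 MPa


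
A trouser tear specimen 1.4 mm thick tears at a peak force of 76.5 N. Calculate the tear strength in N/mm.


Tear strength = force / thickness
= 76.5 / 1.4
= 54.64 N/mm

54.64 N/mm


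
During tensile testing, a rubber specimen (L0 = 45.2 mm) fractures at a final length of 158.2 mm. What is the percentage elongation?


Elongation = (Lf - L0) / L0 * 100
= (158.2 - 45.2) / 45.2 * 100
= 113.0 / 45.2 * 100
= 250.0%

250.0%


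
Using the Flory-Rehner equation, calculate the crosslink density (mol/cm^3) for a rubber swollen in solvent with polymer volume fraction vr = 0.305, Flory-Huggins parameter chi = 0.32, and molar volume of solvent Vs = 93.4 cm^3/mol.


ln(1 - vr) = ln(1 - 0.305) = -0.3638
Numerator = -((-0.3638) + 0.305 + 0.32 * 0.305^2) = 0.0291
Denominator = 93.4 * (0.305^(1/3) - 0.305/2) = 48.6270
nu = 0.0291 / 48.6270 = 5.9793e-04 mol/cm^3

5.9793e-04 mol/cm^3


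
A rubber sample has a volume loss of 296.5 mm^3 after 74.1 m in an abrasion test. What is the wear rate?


Rate = volume_loss / distance
= 296.5 / 74.1
= 4.001 mm^3/m

4.001 mm^3/m


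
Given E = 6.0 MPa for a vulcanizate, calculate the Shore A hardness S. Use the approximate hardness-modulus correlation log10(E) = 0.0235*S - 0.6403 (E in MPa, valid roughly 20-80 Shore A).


log10(E) = 0.0235*S - 0.6403  =>  S = (log10(E) + 0.6403) / 0.0235
log10(6.0) = 0.778151
S = (0.778151 + 0.6403) / 0.0235 = 1.418451 / 0.0235
S = 60.4

Shore A = 60.4


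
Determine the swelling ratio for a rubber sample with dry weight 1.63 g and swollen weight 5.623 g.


Q = W_swollen / W_dry
Q = 5.623 / 1.63
Q = 3.45

Q = 3.45


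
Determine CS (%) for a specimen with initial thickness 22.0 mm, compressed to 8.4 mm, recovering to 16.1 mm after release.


CS = (t0 - recovered) / (t0 - ts) * 100
= (22.0 - 16.1) / (22.0 - 8.4) * 100
= 5.9 / 13.6 * 100
= 43.4%

43.4%


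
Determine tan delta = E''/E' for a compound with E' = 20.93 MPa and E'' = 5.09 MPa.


tan delta = E'' / E'
= 5.09 / 20.93
= 0.2432

tan delta = 0.2432


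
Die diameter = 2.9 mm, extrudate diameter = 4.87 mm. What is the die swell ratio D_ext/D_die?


Die swell ratio = D_extrudate / D_die
= 4.87 / 2.9
= 1.679

Die swell = 1.679


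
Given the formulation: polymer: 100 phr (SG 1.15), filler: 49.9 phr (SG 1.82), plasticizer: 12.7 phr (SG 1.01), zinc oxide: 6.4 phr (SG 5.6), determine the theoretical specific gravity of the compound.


Sum of weights = 169.0
Volume contributions:
  polymer: 100/1.15 = 86.9565
  filler: 49.9/1.82 = 27.4176
  plasticizer: 12.7/1.01 = 12.5743
  zinc oxide: 6.4/5.6 = 1.1429
Sum of volumes = 128.0912
SG = 169.0 / 128.0912 = 1.319

SG = 1.319


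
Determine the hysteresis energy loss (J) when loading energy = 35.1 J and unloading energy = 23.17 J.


Hysteresis loss = loading - unloading
= 35.1 - 23.17
= 11.93 J

11.93 J


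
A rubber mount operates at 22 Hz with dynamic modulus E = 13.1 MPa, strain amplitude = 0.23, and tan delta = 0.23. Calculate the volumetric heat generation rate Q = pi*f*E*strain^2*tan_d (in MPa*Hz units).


Q = pi * f * E * strain^2 * tan_d
= pi * 22 * 13.1 * 0.23^2 * 0.23
= pi * 22 * 13.1 * 0.0529 * 0.23
= 11.0161

Q = 11.0161


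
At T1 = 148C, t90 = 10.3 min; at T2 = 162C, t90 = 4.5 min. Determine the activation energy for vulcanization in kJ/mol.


T1 = 421.15 K, T2 = 435.15 K
1/T1 - 1/T2 = 7.6393e-05
ln(t1/t2) = ln(10.3/4.5) = 0.8281
Ea = 8.314 * 0.8281 / 7.6393e-05 = 90120.3753 J/mol
Ea = 90.12 kJ/mol

90.12 kJ/mol


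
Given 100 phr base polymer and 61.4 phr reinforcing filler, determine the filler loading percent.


Filler % = filler / (rubber + filler) * 100
= 61.4 / (100 + 61.4) * 100
= 61.4 / 161.4 * 100
= 38.04%

38.04%


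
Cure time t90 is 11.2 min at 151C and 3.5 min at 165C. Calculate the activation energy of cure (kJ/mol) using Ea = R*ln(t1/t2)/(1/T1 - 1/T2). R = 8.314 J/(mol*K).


T1 = 424.15 K, T2 = 438.15 K
1/T1 - 1/T2 = 7.5333e-05
ln(t1/t2) = ln(11.2/3.5) = 1.1632
Ea = 8.314 * 1.1632 / 7.5333e-05 = 128369.0417 J/mol
Ea = 128.37 kJ/mol

128.37 kJ/mol


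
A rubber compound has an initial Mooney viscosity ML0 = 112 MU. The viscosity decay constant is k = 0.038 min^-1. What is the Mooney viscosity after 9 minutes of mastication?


ML = ML0 * exp(-k * t)
ML = 112 * exp(-0.038 * 9)
ML = 112 * 0.7103
ML = 79.56 MU

79.56 MU


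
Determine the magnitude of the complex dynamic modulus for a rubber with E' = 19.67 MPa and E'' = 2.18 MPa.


|E*| = sqrt(E'^2 + E''^2)
= sqrt(19.67^2 + 2.18^2)
= sqrt(386.9089 + 4.7524)
= 19.79 MPa

19.79 MPa


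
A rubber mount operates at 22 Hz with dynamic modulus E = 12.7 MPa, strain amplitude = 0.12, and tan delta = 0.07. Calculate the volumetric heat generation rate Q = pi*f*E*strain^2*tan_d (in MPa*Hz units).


Q = pi * f * E * strain^2 * tan_d
= pi * 22 * 12.7 * 0.12^2 * 0.07
= pi * 22 * 12.7 * 0.0144 * 0.07
= 0.8848

Q = 0.8848


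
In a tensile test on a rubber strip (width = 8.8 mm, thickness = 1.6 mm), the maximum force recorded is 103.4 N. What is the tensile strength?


Area = width * thickness = 8.8 * 1.6 = 14.08 mm^2
TS = force / area = 103.4 / 14.08 = 7.34 MPa

7.34 MPa


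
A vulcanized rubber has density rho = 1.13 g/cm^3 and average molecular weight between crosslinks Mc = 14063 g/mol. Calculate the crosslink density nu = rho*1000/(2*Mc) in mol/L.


nu = rho * 1000 / (2 * Mc)
nu = 1.13 * 1000 / (2 * 14063)
nu = 1130.0 / 28126
nu = 0.0402 mol/L

0.0402 mol/L


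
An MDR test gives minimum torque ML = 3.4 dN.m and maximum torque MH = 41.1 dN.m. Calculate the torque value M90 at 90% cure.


M90 = ML + 0.9 * (MH - ML)
M90 = 3.4 + 0.9 * (41.1 - 3.4)
M90 = 3.4 + 0.9 * 37.7
M90 = 37.33 dN.m

37.33 dN.m


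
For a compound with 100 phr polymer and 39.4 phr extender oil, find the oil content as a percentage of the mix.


Oil % = oil / (100 + oil) * 100
= 39.4 / (100 + 39.4) * 100
= 39.4 / 139.4 * 100
= 28.26%

28.26%


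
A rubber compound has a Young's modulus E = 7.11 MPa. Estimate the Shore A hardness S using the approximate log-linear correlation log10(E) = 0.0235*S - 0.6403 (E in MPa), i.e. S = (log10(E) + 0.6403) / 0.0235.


log10(E) = 0.0235*S - 0.6403  =>  S = (log10(E) + 0.6403) / 0.0235
log10(7.11) = 0.851870
S = (0.851870 + 0.6403) / 0.0235 = 1.492170 / 0.0235
S = 63.5

Shore A = 63.5


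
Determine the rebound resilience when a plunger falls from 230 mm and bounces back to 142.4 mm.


Resilience = h_rebound / h_drop * 100
= 142.4 / 230 * 100
= 61.9%

61.9%


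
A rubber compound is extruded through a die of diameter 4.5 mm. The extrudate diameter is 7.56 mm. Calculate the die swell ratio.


Die swell ratio = D_extrudate / D_die
= 7.56 / 4.5
= 1.68

Die swell = 1.68


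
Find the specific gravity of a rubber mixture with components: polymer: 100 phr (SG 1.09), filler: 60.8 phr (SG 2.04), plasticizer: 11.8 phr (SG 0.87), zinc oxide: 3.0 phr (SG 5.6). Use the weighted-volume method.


Sum of weights = 175.6
Volume contributions:
  polymer: 100/1.09 = 91.7431
  filler: 60.8/2.04 = 29.8039
  plasticizer: 11.8/0.87 = 13.5632
  zinc oxide: 3.0/5.6 = 0.5357
Sum of volumes = 135.6460
SG = 175.6 / 135.6460 = 1.295

SG = 1.295


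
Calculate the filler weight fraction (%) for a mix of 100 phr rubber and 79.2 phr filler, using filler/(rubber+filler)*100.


Filler % = filler / (rubber + filler) * 100
= 79.2 / (100 + 79.2) * 100
= 79.2 / 179.2 * 100
= 44.2%

44.2%


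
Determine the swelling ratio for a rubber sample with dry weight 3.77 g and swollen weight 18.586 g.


Q = W_swollen / W_dry
Q = 18.586 / 3.77
Q = 4.93

Q = 4.93


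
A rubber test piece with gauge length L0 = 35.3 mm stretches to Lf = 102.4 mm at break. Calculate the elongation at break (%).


Elongation = (Lf - L0) / L0 * 100
= (102.4 - 35.3) / 35.3 * 100
= 67.1 / 35.3 * 100
= 190.1%

190.1%


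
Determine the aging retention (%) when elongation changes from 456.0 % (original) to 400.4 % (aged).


Retention = aged / original * 100
= 400.4 / 456.0 * 100
= 87.8%

87.8%


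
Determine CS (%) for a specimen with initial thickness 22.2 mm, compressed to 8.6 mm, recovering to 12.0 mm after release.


CS = (t0 - recovered) / (t0 - ts) * 100
= (22.2 - 12.0) / (22.2 - 8.6) * 100
= 10.2 / 13.6 * 100
= 75.0%

75.0%


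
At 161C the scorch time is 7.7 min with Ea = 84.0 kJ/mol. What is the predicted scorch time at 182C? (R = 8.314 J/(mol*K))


Convert temperatures: T1 = 161 + 273.15 = 434.15 K, T2 = 182 + 273.15 = 455.15 K
ts2_new = 7.7 * exp(84000 / 8.314 * (1/455.15 - 1/434.15))
1/T2 - 1/T1 = -1.0627e-04
ts2_new = 2.63 min

2.63 min


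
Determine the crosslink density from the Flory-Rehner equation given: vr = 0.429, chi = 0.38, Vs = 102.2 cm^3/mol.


ln(1 - vr) = ln(1 - 0.429) = -0.5604
Numerator = -((-0.5604) + 0.429 + 0.38 * 0.429^2) = 0.0614
Denominator = 102.2 * (0.429^(1/3) - 0.429/2) = 55.1572
nu = 0.0614 / 55.1572 = 0.0011 mol/cm^3

0.0011 mol/cm^3


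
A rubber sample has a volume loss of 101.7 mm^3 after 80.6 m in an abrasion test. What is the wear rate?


Rate = volume_loss / distance
= 101.7 / 80.6
= 1.262 mm^3/m

1.262 mm^3/m


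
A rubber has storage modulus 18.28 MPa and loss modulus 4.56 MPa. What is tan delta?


tan delta = E'' / E'
= 4.56 / 18.28
= 0.2495

tan delta = 0.2495


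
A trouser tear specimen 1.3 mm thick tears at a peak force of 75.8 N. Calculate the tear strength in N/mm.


Tear strength = force / thickness
= 75.8 / 1.3
= 58.31 N/mm

58.31 N/mm


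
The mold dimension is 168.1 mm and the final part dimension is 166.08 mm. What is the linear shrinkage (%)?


Shrinkage = (mold - part) / mold * 100
= (168.1 - 166.08) / 168.1 * 100
= 2.02 / 168.1 * 100
= 1.2%

1.2%


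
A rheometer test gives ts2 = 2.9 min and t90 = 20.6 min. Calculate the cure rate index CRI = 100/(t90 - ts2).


CRI = 100 / (t90 - ts2)
= 100 / (20.6 - 2.9)
= 100 / 17.7
= 5.65 min^-1

5.65 min^-1


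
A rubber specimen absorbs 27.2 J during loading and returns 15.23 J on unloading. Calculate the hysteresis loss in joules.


Hysteresis loss = loading - unloading
= 27.2 - 15.23
= 11.97 J

11.97 J


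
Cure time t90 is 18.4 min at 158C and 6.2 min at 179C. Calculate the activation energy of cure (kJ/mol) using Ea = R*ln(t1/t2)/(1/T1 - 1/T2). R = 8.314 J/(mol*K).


T1 = 431.15 K, T2 = 452.15 K
1/T1 - 1/T2 = 1.0772e-04
ln(t1/t2) = ln(18.4/6.2) = 1.0878
Ea = 8.314 * 1.0878 / 1.0772e-04 = 83955.9062 J/mol
Ea = 83.96 kJ/mol

83.96 kJ/mol


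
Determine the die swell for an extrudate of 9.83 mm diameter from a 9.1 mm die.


Die swell ratio = D_extrudate / D_die
= 9.83 / 9.1
= 1.08

Die swell = 1.08


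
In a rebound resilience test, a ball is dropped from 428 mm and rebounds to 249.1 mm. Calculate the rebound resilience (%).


Resilience = h_rebound / h_drop * 100
= 249.1 / 428 * 100
= 58.2%

58.2%


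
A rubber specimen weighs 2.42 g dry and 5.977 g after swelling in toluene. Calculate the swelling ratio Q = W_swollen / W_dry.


Q = W_swollen / W_dry
Q = 5.977 / 2.42
Q = 2.47

Q = 2.47


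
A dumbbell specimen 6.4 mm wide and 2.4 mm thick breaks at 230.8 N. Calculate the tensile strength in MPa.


Area = width * thickness = 6.4 * 2.4 = 15.36 mm^2
TS = force / area = 230.8 / 15.36 = 15.03 MPa

15.03 MPa


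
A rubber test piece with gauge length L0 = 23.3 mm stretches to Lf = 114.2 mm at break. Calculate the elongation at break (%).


Elongation = (Lf - L0) / L0 * 100
= (114.2 - 23.3) / 23.3 * 100
= 90.9 / 23.3 * 100
= 390.1%

390.1%


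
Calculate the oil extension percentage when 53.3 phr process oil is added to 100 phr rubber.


Oil % = oil / (100 + oil) * 100
= 53.3 / (100 + 53.3) * 100
= 53.3 / 153.3 * 100
= 34.77%

34.77%


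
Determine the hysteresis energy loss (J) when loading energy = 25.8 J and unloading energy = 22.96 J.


Hysteresis loss = loading - unloading
= 25.8 - 22.96
= 2.84 J

2.84 J


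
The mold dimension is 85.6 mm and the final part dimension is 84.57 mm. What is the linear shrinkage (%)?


Shrinkage = (mold - part) / mold * 100
= (85.6 - 84.57) / 85.6 * 100
= 1.03 / 85.6 * 100
= 1.2%

1.2%


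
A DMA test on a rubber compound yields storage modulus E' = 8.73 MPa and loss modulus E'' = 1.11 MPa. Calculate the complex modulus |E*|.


|E*| = sqrt(E'^2 + E''^2)
= sqrt(8.73^2 + 1.11^2)
= sqrt(76.2129 + 1.2321)
= 8.8 MPa

8.8 MPa


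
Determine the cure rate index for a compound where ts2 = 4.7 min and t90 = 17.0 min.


CRI = 100 / (t90 - ts2)
= 100 / (17.0 - 4.7)
= 100 / 12.3
= 8.13 min^-1

8.13 min^-1


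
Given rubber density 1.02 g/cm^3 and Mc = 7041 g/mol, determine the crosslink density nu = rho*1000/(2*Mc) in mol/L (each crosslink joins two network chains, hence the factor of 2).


nu = rho * 1000 / (2 * Mc)
nu = 1.02 * 1000 / (2 * 7041)
nu = 1020.0 / 14082
nu = 0.0724 mol/L

0.0724 mol/L


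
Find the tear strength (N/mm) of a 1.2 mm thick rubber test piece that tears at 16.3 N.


Tear strength = force / thickness
= 16.3 / 1.2
= 13.58 N/mm

13.58 N/mm


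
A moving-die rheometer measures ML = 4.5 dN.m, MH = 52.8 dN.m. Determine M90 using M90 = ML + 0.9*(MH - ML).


M90 = ML + 0.9 * (MH - ML)
M90 = 4.5 + 0.9 * (52.8 - 4.5)
M90 = 4.5 + 0.9 * 48.3
M90 = 47.97 dN.m

47.97 dN.m


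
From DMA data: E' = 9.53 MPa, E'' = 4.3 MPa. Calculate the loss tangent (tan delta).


tan delta = E'' / E'
= 4.3 / 9.53
= 0.4512

tan delta = 0.4512


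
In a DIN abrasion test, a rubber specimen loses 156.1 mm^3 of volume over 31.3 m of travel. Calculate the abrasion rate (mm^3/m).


Rate = volume_loss / distance
= 156.1 / 31.3
= 4.987 mm^3/m

4.987 mm^3/m


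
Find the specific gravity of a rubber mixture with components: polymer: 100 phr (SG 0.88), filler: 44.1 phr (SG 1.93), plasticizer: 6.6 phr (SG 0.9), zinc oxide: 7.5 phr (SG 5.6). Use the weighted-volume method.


Sum of weights = 158.2
Volume contributions:
  polymer: 100/0.88 = 113.6364
  filler: 44.1/1.93 = 22.8497
  plasticizer: 6.6/0.9 = 7.3333
  zinc oxide: 7.5/5.6 = 1.3393
Sum of volumes = 145.1587
SG = 158.2 / 145.1587 = 1.09

SG = 1.09


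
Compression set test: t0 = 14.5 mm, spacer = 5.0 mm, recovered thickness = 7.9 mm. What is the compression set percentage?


CS = (t0 - recovered) / (t0 - ts) * 100
= (14.5 - 7.9) / (14.5 - 5.0) * 100
= 6.6 / 9.5 * 100
= 69.5%

69.5%


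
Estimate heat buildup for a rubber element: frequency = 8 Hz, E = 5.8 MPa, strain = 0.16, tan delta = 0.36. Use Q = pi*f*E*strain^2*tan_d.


Q = pi * f * E * strain^2 * tan_d
= pi * 8 * 5.8 * 0.16^2 * 0.36
= pi * 8 * 5.8 * 0.0256 * 0.36
= 1.3434

Q = 1.3434


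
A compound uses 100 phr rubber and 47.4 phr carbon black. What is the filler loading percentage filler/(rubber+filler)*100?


Filler % = filler / (rubber + filler) * 100
= 47.4 / (100 + 47.4) * 100
= 47.4 / 147.4 * 100
= 32.16%

32.16%


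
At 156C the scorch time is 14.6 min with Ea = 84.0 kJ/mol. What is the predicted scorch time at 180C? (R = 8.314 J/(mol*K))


Convert temperatures: T1 = 156 + 273.15 = 429.15 K, T2 = 180 + 273.15 = 453.15 K
ts2_new = 14.6 * exp(84000 / 8.314 * (1/453.15 - 1/429.15))
1/T2 - 1/T1 = -1.2341e-04
ts2_new = 4.2 min

4.2 min


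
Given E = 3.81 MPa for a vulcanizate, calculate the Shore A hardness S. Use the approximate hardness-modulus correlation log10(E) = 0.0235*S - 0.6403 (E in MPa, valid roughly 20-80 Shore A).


log10(E) = 0.0235*S - 0.6403  =>  S = (log10(E) + 0.6403) / 0.0235
log10(3.81) = 0.580925
S = (0.580925 + 0.6403) / 0.0235 = 1.221225 / 0.0235
S = 52.0

Shore A = 52.0


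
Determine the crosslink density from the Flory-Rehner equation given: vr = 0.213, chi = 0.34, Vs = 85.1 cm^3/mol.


ln(1 - vr) = ln(1 - 0.213) = -0.2395
Numerator = -((-0.2395) + 0.213 + 0.34 * 0.213^2) = 0.0111
Denominator = 85.1 * (0.213^(1/3) - 0.213/2) = 41.7594
nu = 0.0111 / 41.7594 = 2.6585e-04 mol/cm^3

2.6585e-04 mol/cm^3


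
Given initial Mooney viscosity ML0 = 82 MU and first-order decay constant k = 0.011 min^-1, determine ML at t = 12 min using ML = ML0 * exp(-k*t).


ML = ML0 * exp(-k * t)
ML = 82 * exp(-0.011 * 12)
ML = 82 * 0.8763
ML = 71.86 MU

71.86 MU


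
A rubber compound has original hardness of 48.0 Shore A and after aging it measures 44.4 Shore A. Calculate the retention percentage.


Retention = aged / original * 100
= 44.4 / 48.0 * 100
= 92.5%

92.5%


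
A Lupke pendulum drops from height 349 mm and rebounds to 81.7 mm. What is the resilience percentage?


Resilience = h_rebound / h_drop * 100
= 81.7 / 349 * 100
= 23.4%

23.4%


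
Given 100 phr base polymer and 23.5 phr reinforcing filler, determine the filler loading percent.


Filler % = filler / (rubber + filler) * 100
= 23.5 / (100 + 23.5) * 100
= 23.5 / 123.5 * 100
= 19.03%

19.03%


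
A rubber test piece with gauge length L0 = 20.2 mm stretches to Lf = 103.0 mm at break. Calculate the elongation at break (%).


Elongation = (Lf - L0) / L0 * 100
= (103.0 - 20.2) / 20.2 * 100
= 82.8 / 20.2 * 100
= 409.9%

409.9%


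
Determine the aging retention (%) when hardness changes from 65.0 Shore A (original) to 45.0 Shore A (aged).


Retention = aged / original * 100
= 45.0 / 65.0 * 100
= 69.2%

69.2%


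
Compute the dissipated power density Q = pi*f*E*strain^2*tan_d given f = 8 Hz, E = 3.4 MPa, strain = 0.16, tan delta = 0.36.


Q = pi * f * E * strain^2 * tan_d
= pi * 8 * 3.4 * 0.16^2 * 0.36
= pi * 8 * 3.4 * 0.0256 * 0.36
= 0.7875

Q = 0.7875


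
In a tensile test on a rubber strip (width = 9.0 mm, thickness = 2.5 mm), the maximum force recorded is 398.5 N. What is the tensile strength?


Area = width * thickness = 9.0 * 2.5 = 22.5 mm^2
TS = force / area = 398.5 / 22.5 = 17.71 MPa

17.71 MPa


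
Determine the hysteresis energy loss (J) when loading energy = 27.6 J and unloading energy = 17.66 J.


Hysteresis loss = loading - unloading
= 27.6 - 17.66
= 9.94 J

9.94 J


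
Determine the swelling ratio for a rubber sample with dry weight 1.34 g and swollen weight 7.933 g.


Q = W_swollen / W_dry
Q = 7.933 / 1.34
Q = 5.92

Q = 5.92


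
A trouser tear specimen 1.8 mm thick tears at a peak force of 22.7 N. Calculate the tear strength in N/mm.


Tear strength = force / thickness
= 22.7 / 1.8
= 12.61 N/mm

12.61 N/mm


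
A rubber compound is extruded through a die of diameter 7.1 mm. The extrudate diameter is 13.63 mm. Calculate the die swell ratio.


Die swell ratio = D_extrudate / D_die
= 13.63 / 7.1
= 1.92

Die swell = 1.92


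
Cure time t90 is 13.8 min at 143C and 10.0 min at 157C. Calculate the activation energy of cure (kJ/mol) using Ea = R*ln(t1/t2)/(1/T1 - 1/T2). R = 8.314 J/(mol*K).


T1 = 416.15 K, T2 = 430.15 K
1/T1 - 1/T2 = 7.8209e-05
ln(t1/t2) = ln(13.8/10.0) = 0.3221
Ea = 8.314 * 0.3221 / 7.8209e-05 = 34238.9381 J/mol
Ea = 34.24 kJ/mol

34.24 kJ/mol


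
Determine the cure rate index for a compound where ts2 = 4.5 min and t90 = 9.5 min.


CRI = 100 / (t90 - ts2)
= 100 / (9.5 - 4.5)
= 100 / 5.0
= 20.0 min^-1

20.0 min^-1


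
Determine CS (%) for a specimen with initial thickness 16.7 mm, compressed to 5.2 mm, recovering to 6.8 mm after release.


CS = (t0 - recovered) / (t0 - ts) * 100
= (16.7 - 6.8) / (16.7 - 5.2) * 100
= 9.9 / 11.5 * 100
= 86.1%

86.1%


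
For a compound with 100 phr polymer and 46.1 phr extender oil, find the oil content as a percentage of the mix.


Oil % = oil / (100 + oil) * 100
= 46.1 / (100 + 46.1) * 100
= 46.1 / 146.1 * 100
= 31.55%

31.55%


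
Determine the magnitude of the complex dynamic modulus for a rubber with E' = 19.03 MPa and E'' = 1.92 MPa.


|E*| = sqrt(E'^2 + E''^2)
= sqrt(19.03^2 + 1.92^2)
= sqrt(362.1409 + 3.6864)
= 19.127 MPa

19.127 MPa


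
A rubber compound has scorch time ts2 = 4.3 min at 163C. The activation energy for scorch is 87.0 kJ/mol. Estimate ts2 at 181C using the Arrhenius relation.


Convert temperatures: T1 = 163 + 273.15 = 436.15 K, T2 = 181 + 273.15 = 454.15 K
ts2_new = 4.3 * exp(87000 / 8.314 * (1/454.15 - 1/436.15))
1/T2 - 1/T1 = -9.0874e-05
ts2_new = 1.66 min

1.66 min


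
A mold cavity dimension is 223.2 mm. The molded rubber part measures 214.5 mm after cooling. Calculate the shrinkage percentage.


Shrinkage = (mold - part) / mold * 100
= (223.2 - 214.5) / 223.2 * 100
= 8.7 / 223.2 * 100
= 3.9%

3.9%


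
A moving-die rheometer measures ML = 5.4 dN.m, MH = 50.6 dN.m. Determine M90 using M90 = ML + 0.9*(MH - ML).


M90 = ML + 0.9 * (MH - ML)
M90 = 5.4 + 0.9 * (50.6 - 5.4)
M90 = 5.4 + 0.9 * 45.2
M90 = 46.08 dN.m

46.08 dN.m


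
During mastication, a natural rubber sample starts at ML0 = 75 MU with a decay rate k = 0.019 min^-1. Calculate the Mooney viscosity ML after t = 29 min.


ML = ML0 * exp(-k * t)
ML = 75 * exp(-0.019 * 29)
ML = 75 * 0.5764
ML = 43.23 MU

43.23 MU


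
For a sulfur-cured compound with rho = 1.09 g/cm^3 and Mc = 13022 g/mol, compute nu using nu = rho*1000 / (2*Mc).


nu = rho * 1000 / (2 * Mc)
nu = 1.09 * 1000 / (2 * 13022)
nu = 1090.0 / 26044
nu = 0.0419 mol/L

0.0419 mol/L


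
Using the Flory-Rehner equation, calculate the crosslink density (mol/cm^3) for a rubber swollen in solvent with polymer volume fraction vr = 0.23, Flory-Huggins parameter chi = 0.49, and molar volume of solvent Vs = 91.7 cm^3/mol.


ln(1 - vr) = ln(1 - 0.23) = -0.2614
Numerator = -((-0.2614) + 0.23 + 0.49 * 0.23^2) = 0.0054
Denominator = 91.7 * (0.23^(1/3) - 0.23/2) = 45.6384
nu = 0.0054 / 45.6384 = 1.1928e-04 mol/cm^3

1.1928e-04 mol/cm^3


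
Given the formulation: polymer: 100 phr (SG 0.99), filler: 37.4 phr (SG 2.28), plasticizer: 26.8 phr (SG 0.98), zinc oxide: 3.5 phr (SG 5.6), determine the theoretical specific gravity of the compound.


Sum of weights = 167.7
Volume contributions:
  polymer: 100/0.99 = 101.0101
  filler: 37.4/2.28 = 16.4035
  plasticizer: 26.8/0.98 = 27.3469
  zinc oxide: 3.5/5.6 = 0.6250
Sum of volumes = 145.3855
SG = 167.7 / 145.3855 = 1.153

SG = 1.153


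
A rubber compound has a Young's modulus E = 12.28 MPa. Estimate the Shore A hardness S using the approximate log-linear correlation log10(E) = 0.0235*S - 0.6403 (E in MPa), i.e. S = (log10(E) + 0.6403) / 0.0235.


log10(E) = 0.0235*S - 0.6403  =>  S = (log10(E) + 0.6403) / 0.0235
log10(12.28) = 1.089198
S = (1.089198 + 0.6403) / 0.0235 = 1.729498 / 0.0235
S = 73.6

Shore A = 73.6


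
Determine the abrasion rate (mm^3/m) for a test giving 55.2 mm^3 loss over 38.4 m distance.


Rate = volume_loss / distance
= 55.2 / 38.4
= 1.438 mm^3/m

1.438 mm^3/m


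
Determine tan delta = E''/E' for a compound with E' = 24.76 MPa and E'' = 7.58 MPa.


tan delta = E'' / E'
= 7.58 / 24.76
= 0.3061

tan delta = 0.3061


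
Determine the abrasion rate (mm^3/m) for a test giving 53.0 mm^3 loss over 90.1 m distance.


Rate = volume_loss / distance
= 53.0 / 90.1
= 0.588 mm^3/m

0.588 mm^3/m


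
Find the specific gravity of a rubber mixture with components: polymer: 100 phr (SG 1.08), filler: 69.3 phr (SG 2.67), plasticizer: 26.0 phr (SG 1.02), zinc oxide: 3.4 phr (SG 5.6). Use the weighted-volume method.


Sum of weights = 198.7
Volume contributions:
  polymer: 100/1.08 = 92.5926
  filler: 69.3/2.67 = 25.9551
  plasticizer: 26.0/1.02 = 25.4902
  zinc oxide: 3.4/5.6 = 0.6071
Sum of volumes = 144.6450
SG = 198.7 / 144.6450 = 1.374

SG = 1.374


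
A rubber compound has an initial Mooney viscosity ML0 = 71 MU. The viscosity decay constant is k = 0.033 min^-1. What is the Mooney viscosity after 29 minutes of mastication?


ML = ML0 * exp(-k * t)
ML = 71 * exp(-0.033 * 29)
ML = 71 * 0.3840
ML = 27.27 MU

27.27 MU


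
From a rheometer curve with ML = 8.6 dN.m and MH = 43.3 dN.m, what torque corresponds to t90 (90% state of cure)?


M90 = ML + 0.9 * (MH - ML)
M90 = 8.6 + 0.9 * (43.3 - 8.6)
M90 = 8.6 + 0.9 * 34.7
M90 = 39.83 dN.m

39.83 dN.m


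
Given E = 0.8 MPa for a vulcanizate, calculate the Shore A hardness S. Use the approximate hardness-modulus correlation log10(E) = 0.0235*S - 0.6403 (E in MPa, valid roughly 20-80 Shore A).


log10(E) = 0.0235*S - 0.6403  =>  S = (log10(E) + 0.6403) / 0.0235
log10(0.8) = -0.096910
S = (-0.096910 + 0.6403) / 0.0235 = 0.543390 / 0.0235
S = 23.1

Shore A = 23.1


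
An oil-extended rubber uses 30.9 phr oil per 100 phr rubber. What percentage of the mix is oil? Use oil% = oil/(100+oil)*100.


Oil % = oil / (100 + oil) * 100
= 30.9 / (100 + 30.9) * 100
= 30.9 / 130.9 * 100
= 23.61%

23.61%


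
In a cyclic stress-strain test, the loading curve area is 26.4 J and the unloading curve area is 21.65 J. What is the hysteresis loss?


Hysteresis loss = loading - unloading
= 26.4 - 21.65
= 4.75 J

4.75 J


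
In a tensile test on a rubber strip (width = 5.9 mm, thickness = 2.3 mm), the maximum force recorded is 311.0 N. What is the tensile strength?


Area = width * thickness = 5.9 * 2.3 = 13.57 mm^2
TS = force / area = 311.0 / 13.57 = 22.92 MPa

22.92 MPa


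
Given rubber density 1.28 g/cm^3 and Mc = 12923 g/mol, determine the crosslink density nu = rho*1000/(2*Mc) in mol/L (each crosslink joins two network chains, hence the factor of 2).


nu = rho * 1000 / (2 * Mc)
nu = 1.28 * 1000 / (2 * 12923)
nu = 1280.0 / 25846
nu = 0.0495 mol/L

0.0495 mol/L


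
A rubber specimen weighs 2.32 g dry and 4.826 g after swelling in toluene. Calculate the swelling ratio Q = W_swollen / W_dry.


Q = W_swollen / W_dry
Q = 4.826 / 2.32
Q = 2.08

Q = 2.08


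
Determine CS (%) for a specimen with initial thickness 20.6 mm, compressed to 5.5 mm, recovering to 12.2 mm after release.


CS = (t0 - recovered) / (t0 - ts) * 100
= (20.6 - 12.2) / (20.6 - 5.5) * 100
= 8.4 / 15.1 * 100
= 55.6%

55.6%


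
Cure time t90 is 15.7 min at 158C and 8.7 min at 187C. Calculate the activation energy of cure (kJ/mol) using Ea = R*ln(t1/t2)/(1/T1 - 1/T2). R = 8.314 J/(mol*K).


T1 = 431.15 K, T2 = 460.15 K
1/T1 - 1/T2 = 1.4617e-04
ln(t1/t2) = ln(15.7/8.7) = 0.5903
Ea = 8.314 * 0.5903 / 1.4617e-04 = 33576.8807 J/mol
Ea = 33.58 kJ/mol

33.58 kJ/mol


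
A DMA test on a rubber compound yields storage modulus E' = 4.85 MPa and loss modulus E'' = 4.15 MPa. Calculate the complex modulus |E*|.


|E*| = sqrt(E'^2 + E''^2)
= sqrt(4.85^2 + 4.15^2)
= sqrt(23.5225 + 17.2225)
= 6.383 MPa

6.383 MPa


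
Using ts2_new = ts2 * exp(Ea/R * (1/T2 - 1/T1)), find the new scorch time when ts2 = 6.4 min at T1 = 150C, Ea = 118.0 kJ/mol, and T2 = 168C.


Convert temperatures: T1 = 150 + 273.15 = 423.15 K, T2 = 168 + 273.15 = 441.15 K
ts2_new = 6.4 * exp(118000 / 8.314 * (1/441.15 - 1/423.15))
1/T2 - 1/T1 = -9.6425e-05
ts2_new = 1.63 min

1.63 min


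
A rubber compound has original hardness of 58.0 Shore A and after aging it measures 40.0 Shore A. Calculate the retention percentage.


Retention = aged / original * 100
= 40.0 / 58.0 * 100
= 69.0%

69.0%


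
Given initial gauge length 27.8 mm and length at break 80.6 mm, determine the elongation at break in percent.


Elongation = (Lf - L0) / L0 * 100
= (80.6 - 27.8) / 27.8 * 100
= 52.8 / 27.8 * 100
= 189.9%

189.9%


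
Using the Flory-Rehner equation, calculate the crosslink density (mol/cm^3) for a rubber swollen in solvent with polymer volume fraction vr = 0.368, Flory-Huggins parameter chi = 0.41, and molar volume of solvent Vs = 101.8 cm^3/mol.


ln(1 - vr) = ln(1 - 0.368) = -0.4589
Numerator = -((-0.4589) + 0.368 + 0.41 * 0.368^2) = 0.0353
Denominator = 101.8 * (0.368^(1/3) - 0.368/2) = 54.2197
nu = 0.0353 / 54.2197 = 6.5183e-04 mol/cm^3

6.5183e-04 mol/cm^3


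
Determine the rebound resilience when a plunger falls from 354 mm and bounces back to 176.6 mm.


Resilience = h_rebound / h_drop * 100
= 176.6 / 354 * 100
= 49.9%

49.9%


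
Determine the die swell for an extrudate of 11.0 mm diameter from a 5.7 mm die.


Die swell ratio = D_extrudate / D_die
= 11.0 / 5.7
= 1.93

Die swell = 1.93


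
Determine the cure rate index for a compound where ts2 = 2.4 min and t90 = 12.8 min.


CRI = 100 / (t90 - ts2)
= 100 / (12.8 - 2.4)
= 100 / 10.4
= 9.62 min^-1

9.62 min^-1


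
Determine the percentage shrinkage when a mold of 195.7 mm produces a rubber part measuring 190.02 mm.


Shrinkage = (mold - part) / mold * 100
= (195.7 - 190.02) / 195.7 * 100
= 5.68 / 195.7 * 100
= 2.9%

2.9%


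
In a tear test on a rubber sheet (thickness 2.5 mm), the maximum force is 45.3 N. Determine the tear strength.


Tear strength = force / thickness
= 45.3 / 2.5
= 18.12 N/mm

18.12 N/mm


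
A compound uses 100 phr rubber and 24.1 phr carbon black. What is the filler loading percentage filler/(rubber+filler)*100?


Filler % = filler / (rubber + filler) * 100
= 24.1 / (100 + 24.1) * 100
= 24.1 / 124.1 * 100
= 19.42%

19.42%


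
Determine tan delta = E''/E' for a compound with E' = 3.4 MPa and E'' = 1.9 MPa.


tan delta = E'' / E'
= 1.9 / 3.4
= 0.5588

tan delta = 0.5588


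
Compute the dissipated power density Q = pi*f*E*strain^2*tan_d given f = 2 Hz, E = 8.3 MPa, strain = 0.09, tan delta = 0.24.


Q = pi * f * E * strain^2 * tan_d
= pi * 2 * 8.3 * 0.09^2 * 0.24
= pi * 2 * 8.3 * 0.0081 * 0.24
= 0.1014

Q = 0.1014


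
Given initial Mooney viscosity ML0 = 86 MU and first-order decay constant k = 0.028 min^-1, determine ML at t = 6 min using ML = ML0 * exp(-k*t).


ML = ML0 * exp(-k * t)
ML = 86 * exp(-0.028 * 6)
ML = 86 * 0.8454
ML = 72.7 MU

72.7 MU


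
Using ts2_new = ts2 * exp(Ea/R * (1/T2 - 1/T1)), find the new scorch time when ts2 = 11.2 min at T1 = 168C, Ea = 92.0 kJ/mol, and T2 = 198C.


Convert temperatures: T1 = 168 + 273.15 = 441.15 K, T2 = 198 + 273.15 = 471.15 K
ts2_new = 11.2 * exp(92000 / 8.314 * (1/471.15 - 1/441.15))
1/T2 - 1/T1 = -1.4434e-04
ts2_new = 2.27 min

2.27 min


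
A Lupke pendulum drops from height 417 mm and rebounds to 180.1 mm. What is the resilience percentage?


Resilience = h_rebound / h_drop * 100
= 180.1 / 417 * 100
= 43.2%

43.2%


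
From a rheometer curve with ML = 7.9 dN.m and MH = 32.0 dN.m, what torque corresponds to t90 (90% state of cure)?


M90 = ML + 0.9 * (MH - ML)
M90 = 7.9 + 0.9 * (32.0 - 7.9)
M90 = 7.9 + 0.9 * 24.1
M90 = 29.59 dN.m

29.59 dN.m


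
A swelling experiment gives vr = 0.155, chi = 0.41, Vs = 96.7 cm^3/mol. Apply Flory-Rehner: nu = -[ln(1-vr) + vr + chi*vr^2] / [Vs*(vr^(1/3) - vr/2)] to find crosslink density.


ln(1 - vr) = ln(1 - 0.155) = -0.1684
Numerator = -((-0.1684) + 0.155 + 0.41 * 0.155^2) = 0.0036
Denominator = 96.7 * (0.155^(1/3) - 0.155/2) = 44.4499
nu = 0.0036 / 44.4499 = 8.0279e-05 mol/cm^3

8.0279e-05 mol/cm^3


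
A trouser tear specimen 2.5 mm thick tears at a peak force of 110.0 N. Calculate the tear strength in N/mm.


Tear strength = force / thickness
= 110.0 / 2.5
= 44.0 N/mm

44.0 N/mm


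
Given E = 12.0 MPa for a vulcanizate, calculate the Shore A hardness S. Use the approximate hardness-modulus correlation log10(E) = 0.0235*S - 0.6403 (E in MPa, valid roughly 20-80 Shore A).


log10(E) = 0.0235*S - 0.6403  =>  S = (log10(E) + 0.6403) / 0.0235
log10(12.0) = 1.079181
S = (1.079181 + 0.6403) / 0.0235 = 1.719481 / 0.0235
S = 73.2

Shore A = 73.2


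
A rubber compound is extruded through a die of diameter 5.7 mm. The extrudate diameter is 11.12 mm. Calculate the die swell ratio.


Die swell ratio = D_extrudate / D_die
= 11.12 / 5.7
= 1.951

Die swell = 1.951


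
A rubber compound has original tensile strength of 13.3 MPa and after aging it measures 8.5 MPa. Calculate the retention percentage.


Retention = aged / original * 100
= 8.5 / 13.3 * 100
= 63.9%

63.9%


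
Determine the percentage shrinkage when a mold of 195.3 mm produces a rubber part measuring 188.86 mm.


Shrinkage = (mold - part) / mold * 100
= (195.3 - 188.86) / 195.3 * 100
= 6.44 / 195.3 * 100
= 3.3%

3.3%


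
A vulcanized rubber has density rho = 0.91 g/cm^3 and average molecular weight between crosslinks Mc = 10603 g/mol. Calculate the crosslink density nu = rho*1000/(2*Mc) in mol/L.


nu = rho * 1000 / (2 * Mc)
nu = 0.91 * 1000 / (2 * 10603)
nu = 910.0 / 21206
nu = 0.0429 mol/L

0.0429 mol/L


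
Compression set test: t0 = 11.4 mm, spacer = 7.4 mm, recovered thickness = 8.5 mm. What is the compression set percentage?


CS = (t0 - recovered) / (t0 - ts) * 100
= (11.4 - 8.5) / (11.4 - 7.4) * 100
= 2.9 / 4.0 * 100
= 72.5%

72.5%


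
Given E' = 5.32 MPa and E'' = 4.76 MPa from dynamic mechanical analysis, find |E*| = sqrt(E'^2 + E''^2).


|E*| = sqrt(E'^2 + E''^2)
= sqrt(5.32^2 + 4.76^2)
= sqrt(28.3024 + 22.6576)
= 7.139 MPa

7.139 MPa


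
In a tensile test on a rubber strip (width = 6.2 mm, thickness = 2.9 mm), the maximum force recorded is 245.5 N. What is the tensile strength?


Area = width * thickness = 6.2 * 2.9 = 17.98 mm^2
TS = force / area = 245.5 / 17.98 = 13.65 MPa

13.65 MPa


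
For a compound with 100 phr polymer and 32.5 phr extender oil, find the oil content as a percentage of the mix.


Oil % = oil / (100 + oil) * 100
= 32.5 / (100 + 32.5) * 100
= 32.5 / 132.5 * 100
= 24.53%

24.53%


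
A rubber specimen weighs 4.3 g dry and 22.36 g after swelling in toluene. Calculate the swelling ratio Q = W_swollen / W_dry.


Q = W_swollen / W_dry
Q = 22.36 / 4.3
Q = 5.2

Q = 5.2


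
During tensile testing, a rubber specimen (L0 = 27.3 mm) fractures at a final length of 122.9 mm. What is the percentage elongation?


Elongation = (Lf - L0) / L0 * 100
= (122.9 - 27.3) / 27.3 * 100
= 95.6 / 27.3 * 100
= 350.2%

350.2%


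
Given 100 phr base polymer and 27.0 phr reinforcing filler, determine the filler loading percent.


Filler % = filler / (rubber + filler) * 100
= 27.0 / (100 + 27.0) * 100
= 27.0 / 127.0 * 100
= 21.26%

21.26%


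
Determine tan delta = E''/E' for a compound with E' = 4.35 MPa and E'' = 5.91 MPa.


tan delta = E'' / E'
= 5.91 / 4.35
= 1.3586

tan delta = 1.3586


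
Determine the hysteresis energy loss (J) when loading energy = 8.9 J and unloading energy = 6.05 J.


Hysteresis loss = loading - unloading
= 8.9 - 6.05
= 2.85 J

2.85 J


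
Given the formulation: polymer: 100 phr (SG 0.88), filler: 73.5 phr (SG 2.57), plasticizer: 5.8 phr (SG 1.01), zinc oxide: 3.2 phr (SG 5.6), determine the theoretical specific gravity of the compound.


Sum of weights = 182.5
Volume contributions:
  polymer: 100/0.88 = 113.6364
  filler: 73.5/2.57 = 28.5992
  plasticizer: 5.8/1.01 = 5.7426
  zinc oxide: 3.2/5.6 = 0.5714
Sum of volumes = 148.5496
SG = 182.5 / 148.5496 = 1.229

SG = 1.229


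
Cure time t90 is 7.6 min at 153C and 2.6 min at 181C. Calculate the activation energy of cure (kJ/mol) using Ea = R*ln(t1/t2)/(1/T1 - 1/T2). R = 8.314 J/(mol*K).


T1 = 426.15 K, T2 = 454.15 K
1/T1 - 1/T2 = 1.4468e-04
ln(t1/t2) = ln(7.6/2.6) = 1.0726
Ea = 8.314 * 1.0726 / 1.4468e-04 = 61640.5484 J/mol
Ea = 61.64 kJ/mol

61.64 kJ/mol


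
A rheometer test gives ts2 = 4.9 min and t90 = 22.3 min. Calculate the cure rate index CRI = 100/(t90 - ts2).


CRI = 100 / (t90 - ts2)
= 100 / (22.3 - 4.9)
= 100 / 17.4
= 5.75 min^-1

5.75 min^-1


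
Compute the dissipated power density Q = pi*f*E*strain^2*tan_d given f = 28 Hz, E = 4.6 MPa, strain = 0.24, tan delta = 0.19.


Q = pi * f * E * strain^2 * tan_d
= pi * 28 * 4.6 * 0.24^2 * 0.19
= pi * 28 * 4.6 * 0.0576 * 0.19
= 4.4283

Q = 4.4283


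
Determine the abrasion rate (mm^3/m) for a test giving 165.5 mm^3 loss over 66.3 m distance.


Rate = volume_loss / distance
= 165.5 / 66.3
= 2.496 mm^3/m

2.496 mm^3/m


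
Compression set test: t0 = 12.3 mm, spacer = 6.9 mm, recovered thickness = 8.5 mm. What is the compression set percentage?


CS = (t0 - recovered) / (t0 - ts) * 100
= (12.3 - 8.5) / (12.3 - 6.9) * 100
= 3.8 / 5.4 * 100
= 70.4%

70.4%


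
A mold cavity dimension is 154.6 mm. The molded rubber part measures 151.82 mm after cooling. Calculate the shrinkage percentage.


Shrinkage = (mold - part) / mold * 100
= (154.6 - 151.82) / 154.6 * 100
= 2.78 / 154.6 * 100
= 1.8%

1.8%


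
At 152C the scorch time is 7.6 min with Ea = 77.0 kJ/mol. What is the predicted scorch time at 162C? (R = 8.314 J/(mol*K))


Convert temperatures: T1 = 152 + 273.15 = 425.15 K, T2 = 162 + 273.15 = 435.15 K
ts2_new = 7.6 * exp(77000 / 8.314 * (1/435.15 - 1/425.15))
1/T2 - 1/T1 = -5.4053e-05
ts2_new = 4.61 min

4.61 min
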